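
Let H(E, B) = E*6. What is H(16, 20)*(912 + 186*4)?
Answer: 158976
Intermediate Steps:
H(E, B) = 6*E
H(16, 20)*(912 + 186*4) = (6*16)*(912 + 186*4) = 96*(912 + 744) = 96*1656 = 158976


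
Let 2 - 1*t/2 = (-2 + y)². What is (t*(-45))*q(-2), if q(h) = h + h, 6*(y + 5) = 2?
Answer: -15280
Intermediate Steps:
y = -14/3 (y = -5 + (⅙)*2 = -5 + ⅓ = -14/3 ≈ -4.6667)
t = -764/9 (t = 4 - 2*(-2 - 14/3)² = 4 - 2*(-20/3)² = 4 - 2*400/9 = 4 - 800/9 = -764/9 ≈ -84.889)
q(h) = 2*h
(t*(-45))*q(-2) = (-764/9*(-45))*(2*(-2)) = 3820*(-4) = -15280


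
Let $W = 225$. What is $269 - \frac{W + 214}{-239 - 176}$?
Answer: $\frac{112074}{415} \approx 270.06$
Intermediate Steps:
$269 - \frac{W + 214}{-239 - 176} = 269 - \frac{225 + 214}{-239 - 176} = 269 - \frac{439}{-415} = 269 - 439 \left(- \frac{1}{415}\right) = 269 - - \frac{439}{415} = 269 + \frac{439}{415} = \frac{112074}{415}$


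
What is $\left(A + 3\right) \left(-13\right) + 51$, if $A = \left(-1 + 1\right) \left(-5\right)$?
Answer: $12$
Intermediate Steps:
$A = 0$ ($A = 0 \left(-5\right) = 0$)
$\left(A + 3\right) \left(-13\right) + 51 = \left(0 + 3\right) \left(-13\right) + 51 = 3 \left(-13\right) + 51 = -39 + 51 = 12$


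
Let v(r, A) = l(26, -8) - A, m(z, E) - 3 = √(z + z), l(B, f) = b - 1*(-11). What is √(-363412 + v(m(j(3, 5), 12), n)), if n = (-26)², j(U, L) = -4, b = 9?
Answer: 6*I*√10113 ≈ 603.38*I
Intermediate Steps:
l(B, f) = 20 (l(B, f) = 9 - 1*(-11) = 9 + 11 = 20)
m(z, E) = 3 + √2*√z (m(z, E) = 3 + √(z + z) = 3 + √(2*z) = 3 + √2*√z)
n = 676
v(r, A) = 20 - A
√(-363412 + v(m(j(3, 5), 12), n)) = √(-363412 + (20 - 1*676)) = √(-363412 + (20 - 676)) = √(-363412 - 656) = √(-364068) = 6*I*√10113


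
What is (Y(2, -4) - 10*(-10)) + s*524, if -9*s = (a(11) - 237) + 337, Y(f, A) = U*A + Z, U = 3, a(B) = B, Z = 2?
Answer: -19118/3 ≈ -6372.7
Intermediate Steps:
Y(f, A) = 2 + 3*A (Y(f, A) = 3*A + 2 = 2 + 3*A)
s = -37/3 (s = -((11 - 237) + 337)/9 = -(-226 + 337)/9 = -1/9*111 = -37/3 ≈ -12.333)
(Y(2, -4) - 10*(-10)) + s*524 = ((2 + 3*(-4)) - 10*(-10)) - 37/3*524 = ((2 - 12) + 100) - 19388/3 = (-10 + 100) - 19388/3 = 90 - 19388/3 = -19118/3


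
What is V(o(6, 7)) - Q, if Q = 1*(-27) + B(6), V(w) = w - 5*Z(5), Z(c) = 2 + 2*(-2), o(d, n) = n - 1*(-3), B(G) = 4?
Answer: 43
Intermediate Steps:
o(d, n) = 3 + n (o(d, n) = n + 3 = 3 + n)
Z(c) = -2 (Z(c) = 2 - 4 = -2)
V(w) = 10 + w (V(w) = w - 5*(-2) = w + 10 = 10 + w)
Q = -23 (Q = 1*(-27) + 4 = -27 + 4 = -23)
V(o(6, 7)) - Q = (10 + (3 + 7)) - 1*(-23) = (10 + 10) + 23 = 20 + 23 = 43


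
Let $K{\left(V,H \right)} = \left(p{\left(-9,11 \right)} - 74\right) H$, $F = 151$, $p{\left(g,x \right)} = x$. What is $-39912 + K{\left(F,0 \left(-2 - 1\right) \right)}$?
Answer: $-39912$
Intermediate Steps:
$K{\left(V,H \right)} = - 63 H$ ($K{\left(V,H \right)} = \left(11 - 74\right) H = - 63 H$)
$-39912 + K{\left(F,0 \left(-2 - 1\right) \right)} = -39912 - 63 \cdot 0 \left(-2 - 1\right) = -39912 - 63 \cdot 0 \left(-3\right) = -39912 - 0 = -39912 + 0 = -39912$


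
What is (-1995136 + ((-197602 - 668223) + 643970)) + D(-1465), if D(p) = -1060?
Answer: -2218051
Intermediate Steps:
(-1995136 + ((-197602 - 668223) + 643970)) + D(-1465) = (-1995136 + ((-197602 - 668223) + 643970)) - 1060 = (-1995136 + (-865825 + 643970)) - 1060 = (-1995136 - 221855) - 1060 = -2216991 - 1060 = -2218051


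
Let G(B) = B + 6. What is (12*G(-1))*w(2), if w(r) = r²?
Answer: 240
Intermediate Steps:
G(B) = 6 + B
(12*G(-1))*w(2) = (12*(6 - 1))*2² = (12*5)*4 = 60*4 = 240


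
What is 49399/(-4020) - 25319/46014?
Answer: -131934887/10276460 ≈ -12.839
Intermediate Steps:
49399/(-4020) - 25319/46014 = 49399*(-1/4020) - 25319*1/46014 = -49399/4020 - 25319/46014 = -131934887/10276460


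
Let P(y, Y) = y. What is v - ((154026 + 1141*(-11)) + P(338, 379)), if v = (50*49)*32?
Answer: -63413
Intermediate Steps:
v = 78400 (v = 2450*32 = 78400)
v - ((154026 + 1141*(-11)) + P(338, 379)) = 78400 - ((154026 + 1141*(-11)) + 338) = 78400 - ((154026 - 12551) + 338) = 78400 - (141475 + 338) = 78400 - 1*141813 = 78400 - 141813 = -63413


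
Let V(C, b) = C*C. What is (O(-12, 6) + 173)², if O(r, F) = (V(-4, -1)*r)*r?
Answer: 6135529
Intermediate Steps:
V(C, b) = C²
O(r, F) = 16*r² (O(r, F) = ((-4)²*r)*r = (16*r)*r = 16*r²)
(O(-12, 6) + 173)² = (16*(-12)² + 173)² = (16*144 + 173)² = (2304 + 173)² = 2477² = 6135529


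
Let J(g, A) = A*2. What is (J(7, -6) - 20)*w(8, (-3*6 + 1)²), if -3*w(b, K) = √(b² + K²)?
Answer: 32*√83585/3 ≈ 3083.8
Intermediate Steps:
J(g, A) = 2*A
w(b, K) = -√(K² + b²)/3 (w(b, K) = -√(b² + K²)/3 = -√(K² + b²)/3)
(J(7, -6) - 20)*w(8, (-3*6 + 1)²) = (2*(-6) - 20)*(-√(((-3*6 + 1)²)² + 8²)/3) = (-12 - 20)*(-√(((-18 + 1)²)² + 64)/3) = -(-32)*√(((-17)²)² + 64)/3 = -(-32)*√(289² + 64)/3 = -(-32)*√(83521 + 64)/3 = -(-32)*√83585/3 = 32*√83585/3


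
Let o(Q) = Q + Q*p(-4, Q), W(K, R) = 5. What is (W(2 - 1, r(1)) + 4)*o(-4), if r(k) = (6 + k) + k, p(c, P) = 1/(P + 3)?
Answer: 0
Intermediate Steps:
p(c, P) = 1/(3 + P)
r(k) = 6 + 2*k
o(Q) = Q + Q/(3 + Q)
(W(2 - 1, r(1)) + 4)*o(-4) = (5 + 4)*(-4*(4 - 4)/(3 - 4)) = 9*(-4*0/(-1)) = 9*(-4*(-1)*0) = 9*0 = 0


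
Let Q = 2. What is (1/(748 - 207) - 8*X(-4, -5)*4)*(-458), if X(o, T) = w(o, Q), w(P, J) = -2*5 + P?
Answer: -111005002/541 ≈ -2.0518e+5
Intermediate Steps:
w(P, J) = -10 + P
X(o, T) = -10 + o
(1/(748 - 207) - 8*X(-4, -5)*4)*(-458) = (1/(748 - 207) - 8*(-10 - 4)*4)*(-458) = (1/541 - 8*(-14)*4)*(-458) = (1/541 + 112*4)*(-458) = (1/541 + 448)*(-458) = (242369/541)*(-458) = -111005002/541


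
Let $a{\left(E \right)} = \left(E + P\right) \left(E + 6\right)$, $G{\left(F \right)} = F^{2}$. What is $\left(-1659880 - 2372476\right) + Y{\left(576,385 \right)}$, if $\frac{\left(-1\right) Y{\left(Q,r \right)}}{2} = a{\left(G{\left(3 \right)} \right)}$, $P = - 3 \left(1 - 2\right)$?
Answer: $-4032716$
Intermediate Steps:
$P = 3$ ($P = \left(-3\right) \left(-1\right) = 3$)
$a{\left(E \right)} = \left(3 + E\right) \left(6 + E\right)$ ($a{\left(E \right)} = \left(E + 3\right) \left(E + 6\right) = \left(3 + E\right) \left(6 + E\right)$)
$Y{\left(Q,r \right)} = -360$ ($Y{\left(Q,r \right)} = - 2 \left(18 + \left(3^{2}\right)^{2} + 9 \cdot 3^{2}\right) = - 2 \left(18 + 9^{2} + 9 \cdot 9\right) = - 2 \left(18 + 81 + 81\right) = \left(-2\right) 180 = -360$)
$\left(-1659880 - 2372476\right) + Y{\left(576,385 \right)} = \left(-1659880 - 2372476\right) - 360 = -4032356 - 360 = -4032716$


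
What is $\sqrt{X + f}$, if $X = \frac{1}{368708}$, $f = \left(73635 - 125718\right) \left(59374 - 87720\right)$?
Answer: $\frac{\sqrt{50175638161326069065}}{184354} \approx 38423.0$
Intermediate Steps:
$f = 1476344718$ ($f = \left(-52083\right) \left(-28346\right) = 1476344718$)
$X = \frac{1}{368708} \approx 2.7122 \cdot 10^{-6}$
$\sqrt{X + f} = \sqrt{\frac{1}{368708} + 1476344718} = \sqrt{\frac{544340108284345}{368708}} = \frac{\sqrt{50175638161326069065}}{184354}$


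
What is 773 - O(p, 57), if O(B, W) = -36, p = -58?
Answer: 809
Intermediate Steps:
773 - O(p, 57) = 773 - 1*(-36) = 773 + 36 = 809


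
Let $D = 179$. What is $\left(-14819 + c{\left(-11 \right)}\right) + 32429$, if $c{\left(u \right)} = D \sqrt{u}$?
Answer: $17610 + 179 i \sqrt{11} \approx 17610.0 + 593.68 i$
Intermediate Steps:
$c{\left(u \right)} = 179 \sqrt{u}$
$\left(-14819 + c{\left(-11 \right)}\right) + 32429 = \left(-14819 + 179 \sqrt{-11}\right) + 32429 = \left(-14819 + 179 i \sqrt{11}\right) + 32429 = 17610 + 179 i \sqrt{11}$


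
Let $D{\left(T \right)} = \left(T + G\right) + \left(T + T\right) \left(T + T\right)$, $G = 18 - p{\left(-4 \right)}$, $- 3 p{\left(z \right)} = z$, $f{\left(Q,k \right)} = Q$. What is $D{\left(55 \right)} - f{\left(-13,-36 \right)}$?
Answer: $\frac{36554}{3} \approx 12185.0$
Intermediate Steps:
$p{\left(z \right)} = - \frac{z}{3}$
$G = \frac{50}{3}$ ($G = 18 - \left(- \frac{1}{3}\right) \left(-4\right) = 18 - \frac{4}{3} = \frac{50}{3} \approx 16.667$)
$D{\left(T \right)} = \frac{50}{3} + T + 4 T^{2}$ ($D{\left(T \right)} = \left(T + \frac{50}{3}\right) + \left(T + T\right) \left(T + T\right) = \left(\frac{50}{3} + T\right) + 2 T 2 T = \left(\frac{50}{3} + T\right) + 4 T^{2} = \frac{50}{3} + T + 4 T^{2}$)
$D{\left(55 \right)} - f{\left(-13,-36 \right)} = \left(\frac{50}{3} + 55 + 4 \cdot 55^{2}\right) - -13 = \left(\frac{50}{3} + 55 + 4 \cdot 3025\right) + 13 = \left(\frac{50}{3} + 55 + 12100\right) + 13 = \frac{36515}{3} + 13 = \frac{36554}{3}$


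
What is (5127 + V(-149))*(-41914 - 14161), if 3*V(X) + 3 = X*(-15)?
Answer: -329216325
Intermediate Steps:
V(X) = -1 - 5*X (V(X) = -1 + (X*(-15))/3 = -1 + (-15*X)/3 = -1 - 5*X)
(5127 + V(-149))*(-41914 - 14161) = (5127 + (-1 - 5*(-149)))*(-41914 - 14161) = (5127 + (-1 + 745))*(-56075) = (5127 + 744)*(-56075) = 5871*(-56075) = -329216325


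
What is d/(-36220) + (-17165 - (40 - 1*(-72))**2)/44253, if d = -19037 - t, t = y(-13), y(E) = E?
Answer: -6505303/44523435 ≈ -0.14611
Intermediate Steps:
t = -13
d = -19024 (d = -19037 - 1*(-13) = -19037 + 13 = -19024)
d/(-36220) + (-17165 - (40 - 1*(-72))**2)/44253 = -19024/(-36220) + (-17165 - (40 - 1*(-72))**2)/44253 = -19024*(-1/36220) + (-17165 - (40 + 72)**2)*(1/44253) = 4756/9055 + (-17165 - 1*112**2)*(1/44253) = 4756/9055 + (-17165 - 1*12544)*(1/44253) = 4756/9055 + (-17165 - 12544)*(1/44253) = 4756/9055 - 29709*1/44253 = 4756/9055 - 3301/4917 = -6505303/44523435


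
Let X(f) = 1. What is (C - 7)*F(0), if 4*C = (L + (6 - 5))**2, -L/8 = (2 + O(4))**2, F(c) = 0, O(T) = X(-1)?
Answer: 0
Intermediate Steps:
O(T) = 1
L = -72 (L = -8*(2 + 1)**2 = -8*3**2 = -8*9 = -72)
C = 5041/4 (C = (-72 + (6 - 5))**2/4 = (-72 + 1)**2/4 = (1/4)*(-71)**2 = (1/4)*5041 = 5041/4 ≈ 1260.3)
(C - 7)*F(0) = (5041/4 - 7)*0 = (5013/4)*0 = 0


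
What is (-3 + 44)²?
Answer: 1681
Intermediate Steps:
(-3 + 44)² = 41² = 1681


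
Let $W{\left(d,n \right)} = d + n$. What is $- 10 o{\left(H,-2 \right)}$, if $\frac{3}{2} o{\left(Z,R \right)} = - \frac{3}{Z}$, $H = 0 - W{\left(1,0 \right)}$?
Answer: $-20$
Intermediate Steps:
$H = -1$ ($H = 0 - \left(1 + 0\right) = 0 - 1 = -1$)
$o{\left(Z,R \right)} = - \frac{2}{Z}$ ($o{\left(Z,R \right)} = \frac{2 \left(- \frac{3}{Z}\right)}{3} = - \frac{2}{Z}$)
$- 10 o{\left(H,-2 \right)} = - 10 \left(- \frac{2}{-1}\right) = - 10 \left(\left(-2\right) \left(-1\right)\right) = \left(-10\right) 2 = -20$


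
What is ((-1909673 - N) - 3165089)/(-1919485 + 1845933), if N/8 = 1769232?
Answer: 9614309/36776 ≈ 261.43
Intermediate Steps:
N = 14153856 (N = 8*1769232 = 14153856)
((-1909673 - N) - 3165089)/(-1919485 + 1845933) = ((-1909673 - 1*14153856) - 3165089)/(-1919485 + 1845933) = ((-1909673 - 14153856) - 3165089)/(-73552) = (-16063529 - 3165089)*(-1/73552) = -19228618*(-1/73552) = 9614309/36776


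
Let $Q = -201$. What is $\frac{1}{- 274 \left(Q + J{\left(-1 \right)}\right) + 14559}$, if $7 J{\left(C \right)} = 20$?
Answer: $\frac{7}{481951} \approx 1.4524 \cdot 10^{-5}$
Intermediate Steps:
$J{\left(C \right)} = \frac{20}{7}$ ($J{\left(C \right)} = \frac{1}{7} \cdot 20 = \frac{20}{7}$)
$\frac{1}{- 274 \left(Q + J{\left(-1 \right)}\right) + 14559} = \frac{1}{- 274 \left(-201 + \frac{20}{7}\right) + 14559} = \frac{1}{\left(-274\right) \left(- \frac{1387}{7}\right) + 14559} = \frac{1}{\frac{380038}{7} + 14559} = \frac{1}{\frac{481951}{7}} = \frac{7}{481951}$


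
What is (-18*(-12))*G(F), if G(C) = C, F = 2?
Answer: 432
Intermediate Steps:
(-18*(-12))*G(F) = -18*(-12)*2 = 216*2 = 432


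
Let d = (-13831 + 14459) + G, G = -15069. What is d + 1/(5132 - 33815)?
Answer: -414211204/28683 ≈ -14441.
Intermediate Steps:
d = -14441 (d = (-13831 + 14459) - 15069 = 628 - 15069 = -14441)
d + 1/(5132 - 33815) = -14441 + 1/(5132 - 33815) = -14441 + 1/(-28683) = -14441 - 1/28683 = -414211204/28683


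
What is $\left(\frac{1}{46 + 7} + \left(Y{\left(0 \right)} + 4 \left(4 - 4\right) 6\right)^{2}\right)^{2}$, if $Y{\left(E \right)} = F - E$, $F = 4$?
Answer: $\frac{720801}{2809} \approx 256.6$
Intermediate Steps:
$Y{\left(E \right)} = 4 - E$
$\left(\frac{1}{46 + 7} + \left(Y{\left(0 \right)} + 4 \left(4 - 4\right) 6\right)^{2}\right)^{2} = \left(\frac{1}{46 + 7} + \left(\left(4 - 0\right) + 4 \left(4 - 4\right) 6\right)^{2}\right)^{2} = \left(\frac{1}{53} + \left(\left(4 + 0\right) + 4 \cdot 0 \cdot 6\right)^{2}\right)^{2} = \left(\frac{1}{53} + \left(4 + 0 \cdot 6\right)^{2}\right)^{2} = \left(\frac{1}{53} + \left(4 + 0\right)^{2}\right)^{2} = \left(\frac{1}{53} + 4^{2}\right)^{2} = \left(\frac{1}{53} + 16\right)^{2} = \left(\frac{849}{53}\right)^{2} = \frac{720801}{2809}$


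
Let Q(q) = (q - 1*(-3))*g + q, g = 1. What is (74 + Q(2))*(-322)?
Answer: -26082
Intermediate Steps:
Q(q) = 3 + 2*q (Q(q) = (q - 1*(-3))*1 + q = (q + 3)*1 + q = (3 + q)*1 + q = (3 + q) + q = 3 + 2*q)
(74 + Q(2))*(-322) = (74 + (3 + 2*2))*(-322) = (74 + (3 + 4))*(-322) = (74 + 7)*(-322) = 81*(-322) = -26082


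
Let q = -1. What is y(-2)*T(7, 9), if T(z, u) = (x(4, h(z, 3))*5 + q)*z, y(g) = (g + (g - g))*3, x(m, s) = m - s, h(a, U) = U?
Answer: -168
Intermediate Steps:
y(g) = 3*g (y(g) = (g + 0)*3 = g*3 = 3*g)
T(z, u) = 4*z (T(z, u) = ((4 - 1*3)*5 - 1)*z = ((4 - 3)*5 - 1)*z = (1*5 - 1)*z = (5 - 1)*z = 4*z)
y(-2)*T(7, 9) = (3*(-2))*(4*7) = -6*28 = -168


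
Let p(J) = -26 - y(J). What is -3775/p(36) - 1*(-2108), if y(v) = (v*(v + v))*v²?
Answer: 7081319639/3359258 ≈ 2108.0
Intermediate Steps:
y(v) = 2*v⁴ (y(v) = (v*(2*v))*v² = (2*v²)*v² = 2*v⁴)
p(J) = -26 - 2*J⁴
-3775/p(36) - 1*(-2108) = -3775/(-26 - 2*36⁴) - 1*(-2108) = -3775/(-26 - 2*1679616) + 2108 = -3775/(-26 - 3359232) + 2108 = -3775/(-3359258) + 2108 = -3775*(-1/3359258) + 2108 = 3775/3359258 + 2108 = 7081319639/3359258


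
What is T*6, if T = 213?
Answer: 1278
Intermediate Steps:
T*6 = 213*6 = 1278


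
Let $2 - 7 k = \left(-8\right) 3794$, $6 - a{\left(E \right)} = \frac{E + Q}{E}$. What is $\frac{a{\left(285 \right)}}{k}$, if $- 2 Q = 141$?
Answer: $\frac{6979}{5767260} \approx 0.0012101$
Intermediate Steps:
$Q = - \frac{141}{2}$ ($Q = \left(- \frac{1}{2}\right) 141 = - \frac{141}{2} \approx -70.5$)
$a{\left(E \right)} = 6 - \frac{- \frac{141}{2} + E}{E}$ ($a{\left(E \right)} = 6 - \frac{E - \frac{141}{2}}{E} = 6 - \frac{- \frac{141}{2} + E}{E}$)
$k = \frac{30354}{7}$ ($k = \frac{2}{7} - \frac{\left(-8\right) 3794}{7} = \frac{2}{7} - -4336 = \frac{2}{7} + 4336 = \frac{30354}{7} \approx 4336.3$)
$\frac{a{\left(285 \right)}}{k} = \frac{5 + \frac{141}{2 \cdot 285}}{\frac{30354}{7}} = \left(5 + \frac{141}{2} \cdot \frac{1}{285}\right) \frac{7}{30354} = \left(5 + \frac{47}{190}\right) \frac{7}{30354} = \frac{997}{190} \cdot \frac{7}{30354} = \frac{6979}{5767260}$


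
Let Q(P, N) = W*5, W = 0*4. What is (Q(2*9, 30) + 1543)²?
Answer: 2380849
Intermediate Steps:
W = 0
Q(P, N) = 0 (Q(P, N) = 0*5 = 0)
(Q(2*9, 30) + 1543)² = (0 + 1543)² = 1543² = 2380849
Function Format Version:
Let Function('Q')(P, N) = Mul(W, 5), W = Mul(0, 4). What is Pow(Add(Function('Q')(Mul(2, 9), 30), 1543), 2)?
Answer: 2380849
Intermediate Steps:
W = 0
Function('Q')(P, N) = 0 (Function('Q')(P, N) = Mul(0, 5) = 0)
Pow(Add(Function('Q')(Mul(2, 9), 30), 1543), 2) = Pow(Add(0, 1543), 2) = Pow(1543, 2) = 2380849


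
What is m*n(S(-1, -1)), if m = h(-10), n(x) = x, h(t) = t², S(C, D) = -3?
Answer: -300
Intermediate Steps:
m = 100 (m = (-10)² = 100)
m*n(S(-1, -1)) = 100*(-3) = -300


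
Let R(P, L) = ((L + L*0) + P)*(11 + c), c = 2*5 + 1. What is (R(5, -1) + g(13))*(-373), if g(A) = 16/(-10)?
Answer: -161136/5 ≈ -32227.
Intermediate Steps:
c = 11 (c = 10 + 1 = 11)
g(A) = -8/5 (g(A) = 16*(-1/10) = -8/5)
R(P, L) = 22*L + 22*P (R(P, L) = ((L + L*0) + P)*(11 + 11) = ((L + 0) + P)*22 = (L + P)*22 = 22*L + 22*P)
(R(5, -1) + g(13))*(-373) = ((22*(-1) + 22*5) - 8/5)*(-373) = ((-22 + 110) - 8/5)*(-373) = (88 - 8/5)*(-373) = (432/5)*(-373) = -161136/5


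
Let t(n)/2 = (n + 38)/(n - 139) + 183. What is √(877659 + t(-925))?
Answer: √62125654871/266 ≈ 937.03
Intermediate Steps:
t(n) = 366 + 2*(38 + n)/(-139 + n) (t(n) = 2*((n + 38)/(n - 139) + 183) = 2*((38 + n)/(-139 + n) + 183) = 2*(183 + (38 + n)/(-139 + n)) = 366 + 2*(38 + n)/(-139 + n))
√(877659 + t(-925)) = √(877659 + 2*(-25399 + 184*(-925))/(-139 - 925)) = √(877659 + 2*(-25399 - 170200)/(-1064)) = √(877659 + 2*(-1/1064)*(-195599)) = √(877659 + 195599/532) = √(467110187/532) = √62125654871/266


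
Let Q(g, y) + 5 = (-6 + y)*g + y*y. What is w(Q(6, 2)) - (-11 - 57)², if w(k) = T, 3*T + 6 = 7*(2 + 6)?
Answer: -13822/3 ≈ -4607.3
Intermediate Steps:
Q(g, y) = -5 + y² + g*(-6 + y) (Q(g, y) = -5 + ((-6 + y)*g + y*y) = -5 + (g*(-6 + y) + y²) = -5 + (y² + g*(-6 + y)) = -5 + y² + g*(-6 + y))
T = 50/3 (T = -2 + (7*(2 + 6))/3 = -2 + (7*8)/3 = -2 + (⅓)*56 = -2 + 56/3 = 50/3 ≈ 16.667)
w(k) = 50/3
w(Q(6, 2)) - (-11 - 57)² = 50/3 - (-11 - 57)² = 50/3 - 1*(-68)² = 50/3 - 1*4624 = 50/3 - 4624 = -13822/3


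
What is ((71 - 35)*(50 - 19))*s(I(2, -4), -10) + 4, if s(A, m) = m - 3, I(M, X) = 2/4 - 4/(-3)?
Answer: -14504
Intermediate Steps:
I(M, X) = 11/6 (I(M, X) = 2*(¼) - 4*(-⅓) = ½ + 4/3 = 11/6)
s(A, m) = -3 + m
((71 - 35)*(50 - 19))*s(I(2, -4), -10) + 4 = ((71 - 35)*(50 - 19))*(-3 - 10) + 4 = (36*31)*(-13) + 4 = 1116*(-13) + 4 = -14508 + 4 = -14504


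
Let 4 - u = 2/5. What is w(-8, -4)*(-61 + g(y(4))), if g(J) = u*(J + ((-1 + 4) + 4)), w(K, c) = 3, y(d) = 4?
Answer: -321/5 ≈ -64.200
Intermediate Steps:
u = 18/5 (u = 4 - 2/5 = 18/5 ≈ 3.6000)
g(J) = 126/5 + 18*J/5 (g(J) = 18*(J + ((-1 + 4) + 4))/5 = 18*(J + (3 + 4))/5 = 18*(J + 7)/5 = 18*(7 + J)/5 = 126/5 + 18*J/5)
w(-8, -4)*(-61 + g(y(4))) = 3*(-61 + (126/5 + (18/5)*4)) = 3*(-61 + (126/5 + 72/5)) = 3*(-61 + 198/5) = 3*(-107/5) = -321/5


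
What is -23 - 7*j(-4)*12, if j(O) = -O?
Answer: -359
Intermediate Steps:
-23 - 7*j(-4)*12 = -23 - (-7)*(-4)*12 = -23 - 7*4*12 = -23 - 28*12 = -23 - 336 = -359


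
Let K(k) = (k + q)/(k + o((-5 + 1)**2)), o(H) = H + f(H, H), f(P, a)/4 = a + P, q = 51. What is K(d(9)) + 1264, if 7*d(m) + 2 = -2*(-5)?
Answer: 1284589/1016 ≈ 1264.4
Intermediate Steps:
d(m) = 8/7 (d(m) = -2/7 + (-2*(-5))/7 = -2/7 + (1/7)*10 = -2/7 + 10/7 = 8/7)
f(P, a) = 4*P + 4*a (f(P, a) = 4*(a + P) = 4*(P + a) = 4*P + 4*a)
o(H) = 9*H (o(H) = H + (4*H + 4*H) = H + 8*H = 9*H)
K(k) = (51 + k)/(144 + k) (K(k) = (k + 51)/(k + 9*(-5 + 1)**2) = (51 + k)/(k + 9*(-4)**2) = (51 + k)/(k + 9*16) = (51 + k)/(k + 144) = (51 + k)/(144 + k))
K(d(9)) + 1264 = (51 + 8/7)/(144 + 8/7) + 1264 = (365/7)/(1016/7) + 1264 = (7/1016)*(365/7) + 1264 = 365/1016 + 1264 = 1284589/1016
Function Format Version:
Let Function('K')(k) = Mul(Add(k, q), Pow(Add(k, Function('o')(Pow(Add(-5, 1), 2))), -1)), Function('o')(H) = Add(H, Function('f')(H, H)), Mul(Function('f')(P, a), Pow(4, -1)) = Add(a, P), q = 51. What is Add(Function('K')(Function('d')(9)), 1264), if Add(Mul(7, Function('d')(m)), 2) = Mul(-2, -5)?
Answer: Rational(1284589, 1016) ≈ 1264.4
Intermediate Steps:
Function('d')(m) = Rational(8, 7) (Function('d')(m) = Add(Rational(-2, 7), Mul(Rational(1, 7), Mul(-2, -5))) = Add(Rational(-2, 7), Mul(Rational(1, 7), 10)) = Add(Rational(-2, 7), Rational(10, 7)) = Rational(8, 7))
Function('f')(P, a) = Add(Mul(4, P), Mul(4, a)) (Function('f')(P, a) = Mul(4, Add(a, P)) = Mul(4, Add(P, a)) = Add(Mul(4, P), Mul(4, a)))
Function('o')(H) = Mul(9, H) (Function('o')(H) = Add(H, Add(Mul(4, H), Mul(4, H))) = Add(H, Mul(8, H)) = Mul(9, H))
Function('K')(k) = Mul(Pow(Add(144, k), -1), Add(51, k)) (Function('K')(k) = Mul(Add(k, 51), Pow(Add(k, Mul(9, Pow(Add(-5, 1), 2))), -1)) = Mul(Add(51, k), Pow(Add(k, Mul(9, Pow(-4, 2))), -1)) = Mul(Add(51, k), Pow(Add(k, Mul(9, 16)), -1)) = Mul(Add(51, k), Pow(Add(k, 144), -1)) = Mul(Add(51, k), Pow(Add(144, k), -1)) = Mul(Pow(Add(144, k), -1), Add(51, k)))
Add(Function('K')(Function('d')(9)), 1264) = Add(Mul(Pow(Add(144, Rational(8, 7)), -1), Add(51, Rational(8, 7))), 1264) = Add(Mul(Pow(Rational(1016, 7), -1), Rational(365, 7)), 1264) = Add(Mul(Rational(7, 1016), Rational(365, 7)), 1264) = Add(Rational(365, 1016), 1264) = Rational(1284589, 1016)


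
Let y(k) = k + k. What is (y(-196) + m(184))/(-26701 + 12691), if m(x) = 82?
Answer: 31/1401 ≈ 0.022127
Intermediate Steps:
y(k) = 2*k
(y(-196) + m(184))/(-26701 + 12691) = (2*(-196) + 82)/(-26701 + 12691) = (-392 + 82)/(-14010) = -310*(-1/14010) = 31/1401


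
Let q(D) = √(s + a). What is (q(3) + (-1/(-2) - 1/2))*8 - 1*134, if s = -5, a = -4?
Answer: -134 + 24*I ≈ -134.0 + 24.0*I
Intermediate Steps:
q(D) = 3*I (q(D) = √(-5 - 4) = √(-9) = 3*I)
(q(3) + (-1/(-2) - 1/2))*8 - 1*134 = (3*I + (-1/(-2) - 1/2))*8 - 1*134 = (3*I + (-1*(-½) - 1*½))*8 - 134 = (3*I + (½ - ½))*8 - 134 = (3*I + 0)*8 - 134 = (3*I)*8 - 134 = 24*I - 134 = -134 + 24*I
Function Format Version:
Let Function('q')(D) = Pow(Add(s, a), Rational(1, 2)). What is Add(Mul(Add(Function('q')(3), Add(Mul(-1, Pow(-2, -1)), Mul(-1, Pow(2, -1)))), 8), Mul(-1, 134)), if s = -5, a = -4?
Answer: Add(-134, Mul(24, I)) ≈ Add(-134.00, Mul(24.000, I))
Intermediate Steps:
Function('q')(D) = Mul(3, I) (Function('q')(D) = Pow(Add(-5, -4), Rational(1, 2)) = Pow(-9, Rational(1, 2)) = Mul(3, I))
Add(Mul(Add(Function('q')(3), Add(Mul(-1, Pow(-2, -1)), Mul(-1, Pow(2, -1)))), 8), Mul(-1, 134)) = Add(Mul(Add(Mul(3, I), Add(Mul(-1, Pow(-2, -1)), Mul(-1, Pow(2, -1)))), 8), Mul(-1, 134)) = Add(Mul(Add(Mul(3, I), Add(Mul(-1, Rational(-1, 2)), Mul(-1, Rational(1, 2)))), 8), -134) = Add(Mul(Add(Mul(3, I), Add(Rational(1, 2), Rational(-1, 2))), 8), -134) = Add(Mul(Add(Mul(3, I), 0), 8), -134) = Add(Mul(Mul(3, I), 8), -134) = Add(Mul(24, I), -134) = Add(-134, Mul(24, I))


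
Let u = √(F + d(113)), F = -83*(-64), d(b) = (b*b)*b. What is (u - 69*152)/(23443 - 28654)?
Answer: 3496/1737 - √1448209/5211 ≈ 1.7817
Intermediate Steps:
d(b) = b³ (d(b) = b²*b = b³)
F = 5312
u = √1448209 (u = √(5312 + 113³) = √(5312 + 1442897) = √1448209 ≈ 1203.4)
(u - 69*152)/(23443 - 28654) = (√1448209 - 69*152)/(23443 - 28654) = (√1448209 - 10488)/(-5211) = (-10488 + √1448209)*(-1/5211) = 3496/1737 - √1448209/5211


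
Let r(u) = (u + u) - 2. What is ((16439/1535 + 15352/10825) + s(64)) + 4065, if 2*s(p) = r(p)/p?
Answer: 867372014261/212689600 ≈ 4078.1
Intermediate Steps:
r(u) = -2 + 2*u (r(u) = 2*u - 2 = -2 + 2*u)
s(p) = (-2 + 2*p)/(2*p) (s(p) = ((-2 + 2*p)/p)/2 = (-2 + 2*p)/(2*p))
((16439/1535 + 15352/10825) + s(64)) + 4065 = ((16439/1535 + 15352/10825) + (-1 + 64)/64) + 4065 = ((16439*(1/1535) + 15352*(1/10825)) + (1/64)*63) + 4065 = ((16439/1535 + 15352/10825) + 63/64) + 4065 = (40303499/3323275 + 63/64) + 4065 = 2788790261/212689600 + 4065 = 867372014261/212689600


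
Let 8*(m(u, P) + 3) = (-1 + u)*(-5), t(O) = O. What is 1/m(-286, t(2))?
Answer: 8/1411 ≈ 0.0056697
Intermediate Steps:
m(u, P) = -19/8 - 5*u/8 (m(u, P) = -3 + ((-1 + u)*(-5))/8 = -3 + (5 - 5*u)/8 = -3 + (5/8 - 5*u/8) = -19/8 - 5*u/8)
1/m(-286, t(2)) = 1/(-19/8 - 5/8*(-286)) = 1/(-19/8 + 715/4) = 1/(1411/8) = 8/1411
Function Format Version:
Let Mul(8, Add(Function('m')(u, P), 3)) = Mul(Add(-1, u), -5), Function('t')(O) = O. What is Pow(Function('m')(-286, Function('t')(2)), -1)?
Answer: Rational(8, 1411) ≈ 0.0056697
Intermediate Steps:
Function('m')(u, P) = Add(Rational(-19, 8), Mul(Rational(-5, 8), u)) (Function('m')(u, P) = Add(-3, Mul(Rational(1, 8), Mul(Add(-1, u), -5))) = Add(-3, Mul(Rational(1, 8), Add(5, Mul(-5, u)))) = Add(-3, Add(Rational(5, 8), Mul(Rational(-5, 8), u))) = Add(Rational(-19, 8), Mul(Rational(-5, 8), u)))
Pow(Function('m')(-286, Function('t')(2)), -1) = Pow(Add(Rational(-19, 8), Mul(Rational(-5, 8), -286)), -1) = Pow(Add(Rational(-19, 8), Rational(715, 4)), -1) = Pow(Rational(1411, 8), -1) = Rational(8, 1411)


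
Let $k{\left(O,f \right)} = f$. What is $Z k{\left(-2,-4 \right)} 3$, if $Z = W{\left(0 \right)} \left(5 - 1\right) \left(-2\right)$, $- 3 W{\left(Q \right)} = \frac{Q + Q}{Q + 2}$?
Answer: $0$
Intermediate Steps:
$W{\left(Q \right)} = - \frac{2 Q}{3 \left(2 + Q\right)}$ ($W{\left(Q \right)} = - \frac{\left(Q + Q\right) \frac{1}{Q + 2}}{3} = - \frac{2 Q \frac{1}{2 + Q}}{3} = - \frac{2 Q}{3 \left(2 + Q\right)}$)
$Z = 0$ ($Z = \left(-2\right) 0 \frac{1}{6 + 3 \cdot 0} \left(5 - 1\right) \left(-2\right) = \left(-2\right) 0 \frac{1}{6 + 0} \left(5 - 1\right) \left(-2\right) = \left(-2\right) 0 \cdot \frac{1}{6} \cdot 4 \left(-2\right) = 0 \cdot 4 \left(-2\right) = 0 \left(-2\right) = 0$)
$Z k{\left(-2,-4 \right)} 3 = 0 \left(-4\right) 3 = 0 \cdot 3 = 0$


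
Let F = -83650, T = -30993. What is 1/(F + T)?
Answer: -1/114643 ≈ -8.7227e-6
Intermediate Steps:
1/(F + T) = 1/(-83650 - 30993) = 1/(-114643) = -1/114643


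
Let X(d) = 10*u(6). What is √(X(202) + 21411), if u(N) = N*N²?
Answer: 9*√291 ≈ 153.53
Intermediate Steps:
u(N) = N³
X(d) = 2160 (X(d) = 10*6³ = 10*216 = 2160)
√(X(202) + 21411) = √(2160 + 21411) = √23571 = 9*√291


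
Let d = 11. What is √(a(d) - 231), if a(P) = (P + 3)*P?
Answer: I*√77 ≈ 8.775*I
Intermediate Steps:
a(P) = P*(3 + P) (a(P) = (3 + P)*P = P*(3 + P))
√(a(d) - 231) = √(11*(3 + 11) - 231) = √(11*14 - 231) = √(154 - 231) = √(-77) = I*√77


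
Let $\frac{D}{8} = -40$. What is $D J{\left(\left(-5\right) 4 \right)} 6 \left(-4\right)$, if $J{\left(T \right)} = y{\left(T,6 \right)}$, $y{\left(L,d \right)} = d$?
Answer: $46080$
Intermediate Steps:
$J{\left(T \right)} = 6$
$D = -320$ ($D = 8 \left(-40\right) = -320$)
$D J{\left(\left(-5\right) 4 \right)} 6 \left(-4\right) = \left(-320\right) 6 \cdot 6 \left(-4\right) = \left(-1920\right) \left(-24\right) = 46080$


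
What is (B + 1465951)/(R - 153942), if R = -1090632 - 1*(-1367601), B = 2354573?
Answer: 1273508/41009 ≈ 31.054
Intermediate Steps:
R = 276969 (R = -1090632 + 1367601 = 276969)
(B + 1465951)/(R - 153942) = (2354573 + 1465951)/(276969 - 153942) = 3820524/123027 = 3820524*(1/123027) = 1273508/41009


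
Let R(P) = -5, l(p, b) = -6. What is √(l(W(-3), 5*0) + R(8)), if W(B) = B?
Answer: I*√11 ≈ 3.3166*I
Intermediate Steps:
√(l(W(-3), 5*0) + R(8)) = √(-6 - 5) = √(-11) = I*√11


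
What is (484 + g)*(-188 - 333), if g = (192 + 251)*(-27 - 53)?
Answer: 18212076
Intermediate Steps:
g = -35440 (g = 443*(-80) = -35440)
(484 + g)*(-188 - 333) = (484 - 35440)*(-188 - 333) = -34956*(-521) = 18212076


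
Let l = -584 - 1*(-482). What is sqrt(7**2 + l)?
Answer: I*sqrt(53) ≈ 7.2801*I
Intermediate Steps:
l = -102 (l = -584 + 482 = -102)
sqrt(7**2 + l) = sqrt(7**2 - 102) = sqrt(49 - 102) = sqrt(-53) = I*sqrt(53)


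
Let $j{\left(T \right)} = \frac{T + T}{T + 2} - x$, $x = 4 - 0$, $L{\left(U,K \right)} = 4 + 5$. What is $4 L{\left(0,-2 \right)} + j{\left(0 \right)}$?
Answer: $32$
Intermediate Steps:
$L{\left(U,K \right)} = 9$
$x = 4$ ($x = 4 + 0 = 4$)
$j{\left(T \right)} = -4 + \frac{2 T}{2 + T}$ ($j{\left(T \right)} = \frac{T + T}{T + 2} - 4 = \frac{2 T}{2 + T} - 4 = -4 + \frac{2 T}{2 + T}$)
$4 L{\left(0,-2 \right)} + j{\left(0 \right)} = 4 \cdot 9 + \frac{2 \left(-4 - 0\right)}{2 + 0} = 36 + \frac{2 \left(-4 + 0\right)}{2} = 36 + 2 \cdot \frac{1}{2} \left(-4\right) = 36 - 4 = 32$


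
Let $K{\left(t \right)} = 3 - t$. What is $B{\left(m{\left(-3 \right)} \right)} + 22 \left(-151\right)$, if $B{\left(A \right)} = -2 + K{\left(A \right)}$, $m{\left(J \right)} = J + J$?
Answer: $-3315$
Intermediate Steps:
$m{\left(J \right)} = 2 J$
$B{\left(A \right)} = 1 - A$ ($B{\left(A \right)} = -2 - \left(-3 + A\right) = 1 - A$)
$B{\left(m{\left(-3 \right)} \right)} + 22 \left(-151\right) = \left(1 - 2 \left(-3\right)\right) + 22 \left(-151\right) = \left(1 - -6\right) - 3322 = \left(1 + 6\right) - 3322 = 7 - 3322 = -3315$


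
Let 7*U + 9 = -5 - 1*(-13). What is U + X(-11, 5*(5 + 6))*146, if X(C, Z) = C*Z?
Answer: -618311/7 ≈ -88330.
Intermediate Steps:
U = -1/7 (U = -9/7 + (-5 - 1*(-13))/7 = -9/7 + (-5 + 13)/7 = -9/7 + (1/7)*8 = -9/7 + 8/7 = -1/7 ≈ -0.14286)
U + X(-11, 5*(5 + 6))*146 = -1/7 - 55*(5 + 6)*146 = -1/7 - 55*11*146 = -1/7 - 11*55*146 = -1/7 - 605*146 = -1/7 - 88330 = -618311/7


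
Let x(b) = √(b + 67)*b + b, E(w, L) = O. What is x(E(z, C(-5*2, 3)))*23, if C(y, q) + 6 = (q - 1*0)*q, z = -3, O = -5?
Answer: -115 - 115*√62 ≈ -1020.5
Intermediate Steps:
C(y, q) = -6 + q² (C(y, q) = -6 + (q - 1*0)*q = -6 + (q + 0)*q = -6 + q*q = -6 + q²)
E(w, L) = -5
x(b) = b + b*√(67 + b) (x(b) = √(67 + b)*b + b = b*√(67 + b) + b = b + b*√(67 + b))
x(E(z, C(-5*2, 3)))*23 = -5*(1 + √(67 - 5))*23 = -5*(1 + √62)*23 = (-5 - 5*√62)*23 = -115 - 115*√62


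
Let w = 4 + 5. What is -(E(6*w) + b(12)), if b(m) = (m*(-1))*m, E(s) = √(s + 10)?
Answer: 136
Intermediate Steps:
w = 9
E(s) = √(10 + s)
b(m) = -m² (b(m) = (-m)*m = -m²)
-(E(6*w) + b(12)) = -(√(10 + 6*9) - 1*12²) = -(√(10 + 54) - 1*144) = -(√64 - 144) = -(8 - 144) = -1*(-136) = 136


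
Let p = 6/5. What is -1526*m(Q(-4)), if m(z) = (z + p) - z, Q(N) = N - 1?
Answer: -9156/5 ≈ -1831.2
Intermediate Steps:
p = 6/5 (p = 6*(1/5) = 6/5 ≈ 1.2000)
Q(N) = -1 + N
m(z) = 6/5 (m(z) = (z + 6/5) - z = (6/5 + z) - z = 6/5)
-1526*m(Q(-4)) = -1526*6/5 = -9156/5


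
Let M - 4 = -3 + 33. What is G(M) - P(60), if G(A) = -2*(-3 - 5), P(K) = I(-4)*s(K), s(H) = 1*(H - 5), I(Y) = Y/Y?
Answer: -39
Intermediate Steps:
I(Y) = 1
M = 34 (M = 4 + (-3 + 33) = 4 + 30 = 34)
s(H) = -5 + H (s(H) = 1*(-5 + H) = -5 + H)
P(K) = -5 + K (P(K) = 1*(-5 + K) = -5 + K)
G(A) = 16 (G(A) = -2*(-8) = 16)
G(M) - P(60) = 16 - (-5 + 60) = 16 - 1*55 = 16 - 55 = -39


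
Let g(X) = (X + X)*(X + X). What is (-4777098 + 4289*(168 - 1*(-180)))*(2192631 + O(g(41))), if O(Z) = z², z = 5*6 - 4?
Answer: -7203973867482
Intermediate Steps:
g(X) = 4*X² (g(X) = (2*X)*(2*X) = 4*X²)
z = 26 (z = 30 - 4 = 26)
O(Z) = 676 (O(Z) = 26² = 676)
(-4777098 + 4289*(168 - 1*(-180)))*(2192631 + O(g(41))) = (-4777098 + 4289*(168 - 1*(-180)))*(2192631 + 676) = (-4777098 + 4289*(168 + 180))*2193307 = (-4777098 + 4289*348)*2193307 = (-4777098 + 1492572)*2193307 = -3284526*2193307 = -7203973867482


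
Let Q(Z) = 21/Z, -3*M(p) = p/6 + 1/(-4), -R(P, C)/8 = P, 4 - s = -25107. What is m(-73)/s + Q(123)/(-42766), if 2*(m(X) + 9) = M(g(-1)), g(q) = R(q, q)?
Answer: -585828655/1585072010376 ≈ -0.00036959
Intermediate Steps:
s = 25111 (s = 4 - 1*(-25107) = 4 + 25107 = 25111)
R(P, C) = -8*P
g(q) = -8*q
M(p) = 1/12 - p/18 (M(p) = -(p/6 + 1/(-4))/3 = -(p*(⅙) + 1*(-¼))/3 = -(p/6 - ¼)/3 = -(-¼ + p/6)/3 = 1/12 - p/18)
m(X) = -661/72 (m(X) = -9 + (1/12 - (-4)*(-1)/9)/2 = -9 + (1/12 - 1/18*8)/2 = -9 + (1/12 - 4/9)/2 = -9 + (½)*(-13/36) = -9 - 13/72 = -661/72)
m(-73)/s + Q(123)/(-42766) = -661/72/25111 + (21/123)/(-42766) = -661/72*1/25111 + (21*(1/123))*(-1/42766) = -661/1807992 + (7/41)*(-1/42766) = -661/1807992 - 7/1753406 = -585828655/1585072010376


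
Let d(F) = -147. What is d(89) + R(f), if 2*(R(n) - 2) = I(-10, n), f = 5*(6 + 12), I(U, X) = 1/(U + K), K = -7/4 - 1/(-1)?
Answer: -6237/43 ≈ -145.05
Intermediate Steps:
K = -¾ (K = -7*¼ - 1*(-1) = -7/4 + 1 = -¾ ≈ -0.75000)
I(U, X) = 1/(-¾ + U) (I(U, X) = 1/(U - ¾) = 1/(-¾ + U))
f = 90 (f = 5*18 = 90)
R(n) = 84/43 (R(n) = 2 + (4/(-3 + 4*(-10)))/2 = 2 + (4/(-3 - 40))/2 = 2 + (4/(-43))/2 = 2 + (4*(-1/43))/2 = 2 + (½)*(-4/43) = 2 - 2/43 = 84/43)
d(89) + R(f) = -147 + 84/43 = -6237/43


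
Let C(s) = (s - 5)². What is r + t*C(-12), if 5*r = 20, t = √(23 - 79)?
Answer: 4 + 578*I*√14 ≈ 4.0 + 2162.7*I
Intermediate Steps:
C(s) = (-5 + s)²
t = 2*I*√14 (t = √(-56) = 2*I*√14 ≈ 7.4833*I)
r = 4 (r = (⅕)*20 = 4)
r + t*C(-12) = 4 + (2*I*√14)*(-5 - 12)² = 4 + (2*I*√14)*(-17)² = 4 + (2*I*√14)*289 = 4 + 578*I*√14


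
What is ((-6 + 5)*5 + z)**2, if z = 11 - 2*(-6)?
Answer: 324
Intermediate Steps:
z = 23 (z = 11 + 12 = 23)
((-6 + 5)*5 + z)**2 = ((-6 + 5)*5 + 23)**2 = (-1*5 + 23)**2 = (-5 + 23)**2 = 18**2 = 324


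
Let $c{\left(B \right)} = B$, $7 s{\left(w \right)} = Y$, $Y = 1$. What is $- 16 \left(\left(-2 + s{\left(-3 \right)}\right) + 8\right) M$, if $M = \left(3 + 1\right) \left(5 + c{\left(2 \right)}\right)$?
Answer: $-2752$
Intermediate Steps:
$s{\left(w \right)} = \frac{1}{7}$ ($s{\left(w \right)} = \frac{1}{7} \cdot 1 = \frac{1}{7}$)
$M = 28$ ($M = \left(3 + 1\right) \left(5 + 2\right) = 4 \cdot 7 = 28$)
$- 16 \left(\left(-2 + s{\left(-3 \right)}\right) + 8\right) M = - 16 \left(\left(-2 + \frac{1}{7}\right) + 8\right) 28 = - 16 \left(- \frac{13}{7} + 8\right) 28 = \left(-16\right) \frac{43}{7} \cdot 28 = \left(- \frac{688}{7}\right) 28 = -2752$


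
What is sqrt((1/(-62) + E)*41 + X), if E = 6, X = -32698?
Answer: I*sqrt(124748030)/62 ≈ 180.15*I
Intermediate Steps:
sqrt((1/(-62) + E)*41 + X) = sqrt((1/(-62) + 6)*41 - 32698) = sqrt((-1/62 + 6)*41 - 32698) = sqrt((371/62)*41 - 32698) = sqrt(15211/62 - 32698) = sqrt(-2012065/62) = I*sqrt(124748030)/62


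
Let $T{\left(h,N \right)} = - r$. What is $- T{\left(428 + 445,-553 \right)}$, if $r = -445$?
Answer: $-445$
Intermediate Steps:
$T{\left(h,N \right)} = 445$ ($T{\left(h,N \right)} = \left(-1\right) \left(-445\right) = 445$)
$- T{\left(428 + 445,-553 \right)} = \left(-1\right) 445 = -445$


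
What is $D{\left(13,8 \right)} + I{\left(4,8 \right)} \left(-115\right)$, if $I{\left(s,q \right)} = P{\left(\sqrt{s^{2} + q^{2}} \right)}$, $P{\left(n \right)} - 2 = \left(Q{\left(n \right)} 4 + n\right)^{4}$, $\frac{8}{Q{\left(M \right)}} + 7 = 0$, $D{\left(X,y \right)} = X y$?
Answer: $- \frac{4657739966}{2401} + \frac{291102720 \sqrt{5}}{343} \approx -42175.0$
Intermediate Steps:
$Q{\left(M \right)} = - \frac{8}{7}$ ($Q{\left(M \right)} = \frac{8}{-7 + 0} = \frac{8}{-7} = 8 \left(- \frac{1}{7}\right) = - \frac{8}{7}$)
$P{\left(n \right)} = 2 + \left(- \frac{32}{7} + n\right)^{4}$ ($P{\left(n \right)} = 2 + \left(\left(- \frac{8}{7}\right) 4 + n\right)^{4} = 2 + \left(- \frac{32}{7} + n\right)^{4}$)
$I{\left(s,q \right)} = 2 + \frac{\left(-32 + 7 \sqrt{q^{2} + s^{2}}\right)^{4}}{2401}$ ($I{\left(s,q \right)} = 2 + \frac{\left(-32 + 7 \sqrt{s^{2} + q^{2}}\right)^{4}}{2401} = 2 + \frac{\left(-32 + 7 \sqrt{q^{2} + s^{2}}\right)^{4}}{2401}$)
$D{\left(13,8 \right)} + I{\left(4,8 \right)} \left(-115\right) = 13 \cdot 8 + \left(2 + \frac{\left(-32 + 7 \sqrt{8^{2} + 4^{2}}\right)^{4}}{2401}\right) \left(-115\right) = 104 + \left(2 + \frac{\left(-32 + 7 \sqrt{64 + 16}\right)^{4}}{2401}\right) \left(-115\right) = 104 + \left(2 + \frac{\left(-32 + 7 \sqrt{80}\right)^{4}}{2401}\right) \left(-115\right) = 104 + \left(2 + \frac{\left(-32 + 7 \cdot 4 \sqrt{5}\right)^{4}}{2401}\right) \left(-115\right) = 104 + \left(2 + \frac{\left(-32 + 28 \sqrt{5}\right)^{4}}{2401}\right) \left(-115\right) = 104 - \left(230 + \frac{115 \left(-32 + 28 \sqrt{5}\right)^{4}}{2401}\right) = -126 - \frac{115 \left(-32 + 28 \sqrt{5}\right)^{4}}{2401}$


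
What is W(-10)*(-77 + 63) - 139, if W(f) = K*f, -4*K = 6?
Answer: -349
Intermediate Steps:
K = -3/2 (K = -¼*6 = -3/2 ≈ -1.5000)
W(f) = -3*f/2
W(-10)*(-77 + 63) - 139 = (-3/2*(-10))*(-77 + 63) - 139 = 15*(-14) - 139 = -210 - 139 = -349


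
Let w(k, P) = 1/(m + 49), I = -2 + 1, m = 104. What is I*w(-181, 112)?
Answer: -1/153 ≈ -0.0065359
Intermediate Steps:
I = -1
w(k, P) = 1/153 (w(k, P) = 1/(104 + 49) = 1/153)
I*w(-181, 112) = -1*1/153 = -1/153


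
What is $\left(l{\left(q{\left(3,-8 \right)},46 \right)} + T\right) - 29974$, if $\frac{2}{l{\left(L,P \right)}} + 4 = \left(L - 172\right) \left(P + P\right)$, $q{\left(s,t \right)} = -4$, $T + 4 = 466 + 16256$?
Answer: $- \frac{107347089}{8098} \approx -13256.0$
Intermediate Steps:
$T = 16718$ ($T = -4 + \left(466 + 16256\right) = -4 + 16722 = 16718$)
$l{\left(L,P \right)} = \frac{2}{-4 + 2 P \left(-172 + L\right)}$ ($l{\left(L,P \right)} = \frac{2}{-4 + \left(L - 172\right) \left(P + P\right)} = \frac{2}{-4 + \left(-172 + L\right) 2 P} = \frac{2}{-4 + 2 P \left(-172 + L\right)}$)
$\left(l{\left(q{\left(3,-8 \right)},46 \right)} + T\right) - 29974 = \left(\frac{1}{-2 - 7912 - 184} + 16718\right) - 29974 = \left(\frac{1}{-8098} + 16718\right) - 29974 = \left(- \frac{1}{8098} + 16718\right) - 29974 = \frac{135382363}{8098} - 29974 = - \frac{107347089}{8098}$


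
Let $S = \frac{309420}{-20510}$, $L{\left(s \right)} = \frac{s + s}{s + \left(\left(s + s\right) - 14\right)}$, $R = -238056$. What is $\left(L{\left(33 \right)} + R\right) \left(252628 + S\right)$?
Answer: $- \frac{10483778813829684}{174335} \approx -6.0136 \cdot 10^{10}$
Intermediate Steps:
$L{\left(s \right)} = \frac{2 s}{-14 + 3 s}$ ($L{\left(s \right)} = \frac{2 s}{s + \left(2 s - 14\right)} = \frac{2 s}{s + \left(-14 + 2 s\right)} = \frac{2 s}{-14 + 3 s}$)
$S = - \frac{30942}{2051}$ ($S = 309420 \left(- \frac{1}{20510}\right) = - \frac{30942}{2051} \approx -15.086$)
$\left(L{\left(33 \right)} + R\right) \left(252628 + S\right) = \left(2 \cdot 33 \frac{1}{-14 + 3 \cdot 33} - 238056\right) \left(252628 - \frac{30942}{2051}\right) = \left(2 \cdot 33 \frac{1}{-14 + 99} - 238056\right) \frac{518109086}{2051} = \left(2 \cdot 33 \cdot \frac{1}{85} - 238056\right) \frac{518109086}{2051} = \left(\frac{66}{85} - 238056\right) \frac{518109086}{2051} = \left(- \frac{20234694}{85}\right) \frac{518109086}{2051} = - \frac{10483778813829684}{174335}$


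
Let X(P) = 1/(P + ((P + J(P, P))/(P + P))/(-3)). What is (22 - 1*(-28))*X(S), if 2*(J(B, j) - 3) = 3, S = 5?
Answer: 3000/281 ≈ 10.676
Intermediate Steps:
J(B, j) = 9/2 (J(B, j) = 3 + (½)*3 = 3 + 3/2 = 9/2)
X(P) = 1/(P - (9/2 + P)/(6*P)) (X(P) = 1/(P + ((P + 9/2)/(P + P))/(-3)) = 1/(P + ((9/2 + P)/((2*P)))*(-⅓)) = 1/(P + ((9/2 + P)*(1/(2*P)))*(-⅓)) = 1/(P + ((9/2 + P)/(2*P))*(-⅓)) = 1/(P - (9/2 + P)/(6*P)))
(22 - 1*(-28))*X(S) = (22 - 1*(-28))*(12*5/(-9 - 2*5 + 12*5²)) = (22 + 28)*(12*5/(-9 - 10 + 12*25)) = 50*(12*5/(-9 - 10 + 300)) = 50*(12*5/281) = 50*(12*5*(1/281)) = 50*(60/281) = 3000/281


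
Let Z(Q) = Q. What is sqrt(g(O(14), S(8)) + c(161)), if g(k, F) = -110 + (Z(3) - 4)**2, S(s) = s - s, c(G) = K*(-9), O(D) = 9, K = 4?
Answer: I*sqrt(145) ≈ 12.042*I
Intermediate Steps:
c(G) = -36 (c(G) = 4*(-9) = -36)
S(s) = 0
g(k, F) = -109 (g(k, F) = -110 + (3 - 4)**2 = -110 + (-1)**2 = -110 + 1 = -109)
sqrt(g(O(14), S(8)) + c(161)) = sqrt(-109 - 36) = sqrt(-145) = I*sqrt(145)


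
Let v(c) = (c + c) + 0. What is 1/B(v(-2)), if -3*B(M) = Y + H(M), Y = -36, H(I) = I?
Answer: 3/40 ≈ 0.075000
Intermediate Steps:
v(c) = 2*c (v(c) = 2*c + 0 = 2*c)
B(M) = 12 - M/3 (B(M) = -(-36 + M)/3 = 12 - M/3)
1/B(v(-2)) = 1/(12 - 2*(-2)/3) = 1/(12 - ⅓*(-4)) = 1/(12 + 4/3) = 1/(40/3) = 3/40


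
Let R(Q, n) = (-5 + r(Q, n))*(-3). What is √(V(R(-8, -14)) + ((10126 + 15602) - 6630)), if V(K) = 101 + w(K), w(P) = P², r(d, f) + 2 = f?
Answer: 8*√362 ≈ 152.21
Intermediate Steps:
r(d, f) = -2 + f
R(Q, n) = 21 - 3*n (R(Q, n) = (-5 + (-2 + n))*(-3) = (-7 + n)*(-3) = 21 - 3*n)
V(K) = 101 + K²
√(V(R(-8, -14)) + ((10126 + 15602) - 6630)) = √((101 + (21 - 3*(-14))²) + ((10126 + 15602) - 6630)) = √((101 + (21 + 42)²) + (25728 - 6630)) = √((101 + 63²) + 19098) = √((101 + 3969) + 19098) = √(4070 + 19098) = √23168 = 8*√362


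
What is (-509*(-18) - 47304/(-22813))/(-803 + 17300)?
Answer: 23228890/41816229 ≈ 0.55550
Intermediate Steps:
(-509*(-18) - 47304/(-22813))/(-803 + 17300) = (9162 - 47304*(-1/22813))/16497 = (9162 + 47304/22813)*(1/16497) = (209060010/22813)*(1/16497) = 23228890/41816229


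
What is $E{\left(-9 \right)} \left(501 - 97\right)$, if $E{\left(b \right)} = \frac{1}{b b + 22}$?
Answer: $\frac{404}{103} \approx 3.9223$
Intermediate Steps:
$E{\left(b \right)} = \frac{1}{22 + b^{2}}$ ($E{\left(b \right)} = \frac{1}{b^{2} + 22} = \frac{1}{22 + b^{2}}$)
$E{\left(-9 \right)} \left(501 - 97\right) = \frac{501 - 97}{22 + \left(-9\right)^{2}} = \frac{501 - 97}{22 + 81} = \frac{501 - 97}{103} = \frac{1}{103} \cdot 404 = \frac{404}{103}$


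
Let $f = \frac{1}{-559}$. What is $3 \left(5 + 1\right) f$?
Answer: $- \frac{18}{559} \approx -0.0322$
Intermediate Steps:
$f = - \frac{1}{559} \approx -0.0017889$
$3 \left(5 + 1\right) f = 3 \left(5 + 1\right) \left(- \frac{1}{559}\right) = 3 \cdot 6 \left(- \frac{1}{559}\right) = 18 \left(- \frac{1}{559}\right) = - \frac{18}{559}$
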